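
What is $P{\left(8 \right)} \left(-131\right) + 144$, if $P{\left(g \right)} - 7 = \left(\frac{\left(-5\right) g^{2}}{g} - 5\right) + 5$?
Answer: $4467$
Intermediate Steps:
$P{\left(g \right)} = 7 - 5 g$ ($P{\left(g \right)} = 7 + \left(\left(\frac{\left(-5\right) g^{2}}{g} - 5\right) + 5\right) = 7 + \left(\left(- 5 g - 5\right) + 5\right) = 7 + \left(\left(-5 - 5 g\right) + 5\right) = 7 - 5 g$)
$P{\left(8 \right)} \left(-131\right) + 144 = \left(7 - 40\right) \left(-131\right) + 144 = \left(-33\right) \left(-131\right) + 144 = 4323 + 144 = 4467$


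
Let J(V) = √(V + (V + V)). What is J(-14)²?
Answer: -42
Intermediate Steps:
J(V) = √3*√V (J(V) = √(V + 2*V) = √(3*V) = √3*√V)
J(-14)² = (√3*√(-14))² = (√3*(I*√14))² = (I*√42)² = -42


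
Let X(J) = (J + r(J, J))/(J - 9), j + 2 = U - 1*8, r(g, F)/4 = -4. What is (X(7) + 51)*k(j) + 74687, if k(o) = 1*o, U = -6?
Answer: 73799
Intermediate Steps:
r(g, F) = -16 (r(g, F) = 4*(-4) = -16)
j = -16 (j = -2 + (-6 - 1*8) = -2 + (-6 - 8) = -2 - 14 = -16)
k(o) = o
X(J) = (-16 + J)/(-9 + J) (X(J) = (J - 16)/(J - 9) = (-16 + J)/(-9 + J))
(X(7) + 51)*k(j) + 74687 = ((-16 + 7)/(-9 + 7) + 51)*(-16) + 74687 = (-9/(-2) + 51)*(-16) + 74687 = (-½*(-9) + 51)*(-16) + 74687 = (9/2 + 51)*(-16) + 74687 = (111/2)*(-16) + 74687 = -888 + 74687 = 73799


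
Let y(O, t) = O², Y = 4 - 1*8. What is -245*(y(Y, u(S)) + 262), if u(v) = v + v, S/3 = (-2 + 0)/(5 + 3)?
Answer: -68110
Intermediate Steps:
S = -¾ (S = 3*((-2 + 0)/(5 + 3)) = 3*(-2/8) = 3*(-2*⅛) = 3*(-¼) = -¾ ≈ -0.75000)
Y = -4 (Y = 4 - 8 = -4)
u(v) = 2*v
-245*(y(Y, u(S)) + 262) = -245*((-4)² + 262) = -245*(16 + 262) = -245*278 = -68110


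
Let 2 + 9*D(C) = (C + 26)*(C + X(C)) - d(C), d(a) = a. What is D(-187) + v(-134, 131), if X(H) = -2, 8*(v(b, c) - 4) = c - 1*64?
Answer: 245803/72 ≈ 3413.9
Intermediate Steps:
v(b, c) = -4 + c/8 (v(b, c) = 4 + (c - 1*64)/8 = 4 + (c - 64)/8 = 4 + (-64 + c)/8 = 4 + (-8 + c/8) = -4 + c/8)
D(C) = -2/9 - C/9 + (-2 + C)*(26 + C)/9 (D(C) = -2/9 + ((C + 26)*(C - 2) - C)/9 = -2/9 + ((26 + C)*(-2 + C) - C)/9 = -2/9 + ((-2 + C)*(26 + C) - C)/9 = -2/9 + (-C + (-2 + C)*(26 + C))/9 = -2/9 + (-C/9 + (-2 + C)*(26 + C)/9) = -2/9 - C/9 + (-2 + C)*(26 + C)/9)
D(-187) + v(-134, 131) = (-6 + (⅑)*(-187)² + (23/9)*(-187)) + (-4 + (⅛)*131) = (-6 + (⅑)*34969 - 4301/9) + (-4 + 131/8) = (-6 + 34969/9 - 4301/9) + 99/8 = 30614/9 + 99/8 = 245803/72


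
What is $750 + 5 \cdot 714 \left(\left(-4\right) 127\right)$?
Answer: $-1812810$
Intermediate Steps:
$750 + 5 \cdot 714 \left(\left(-4\right) 127\right) = 750 + 3570 \left(-508\right) = 750 - 1813560 = -1812810$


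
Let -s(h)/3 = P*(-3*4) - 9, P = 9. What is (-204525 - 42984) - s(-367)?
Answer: -247860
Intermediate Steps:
s(h) = 351 (s(h) = -3*(9*(-3*4) - 9) = -3*(9*(-12) - 9) = -3*(-108 - 9) = -3*(-117) = 351)
(-204525 - 42984) - s(-367) = (-204525 - 42984) - 1*351 = -247509 - 351 = -247860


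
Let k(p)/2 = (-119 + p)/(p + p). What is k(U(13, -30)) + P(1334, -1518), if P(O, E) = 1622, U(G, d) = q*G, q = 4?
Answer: 84277/52 ≈ 1620.7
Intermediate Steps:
U(G, d) = 4*G
k(p) = (-119 + p)/p (k(p) = 2*((-119 + p)/(p + p)) = 2*((-119 + p)/((2*p))) = 2*((-119 + p)*(1/(2*p))) = 2*((-119 + p)/(2*p)) = (-119 + p)/p)
k(U(13, -30)) + P(1334, -1518) = (-119 + 4*13)/((4*13)) + 1622 = (-119 + 52)/52 + 1622 = (1/52)*(-67) + 1622 = -67/52 + 1622 = 84277/52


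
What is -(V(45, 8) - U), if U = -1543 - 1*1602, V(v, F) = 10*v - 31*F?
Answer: -3347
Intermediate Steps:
V(v, F) = -31*F + 10*v
U = -3145 (U = -1543 - 1602 = -3145)
-(V(45, 8) - U) = -((-31*8 + 10*45) - 1*(-3145)) = -((-248 + 450) + 3145) = -(202 + 3145) = -1*3347 = -3347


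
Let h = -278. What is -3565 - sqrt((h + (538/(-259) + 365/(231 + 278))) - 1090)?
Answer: -3565 - 3*I*sqrt(2644297178285)/131831 ≈ -3565.0 - 37.005*I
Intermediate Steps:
-3565 - sqrt((h + (538/(-259) + 365/(231 + 278))) - 1090) = -3565 - sqrt((-278 + (538/(-259) + 365/(231 + 278))) - 1090) = -3565 - sqrt((-278 + (538*(-1/259) + 365/509)) - 1090) = -3565 - sqrt((-278 + (-538/259 + 365*(1/509))) - 1090) = -3565 - sqrt((-278 + (-538/259 + 365/509)) - 1090) = -3565 - sqrt((-278 - 179307/131831) - 1090) = -3565 - sqrt(-36828325/131831 - 1090) = -3565 - sqrt(-180524115/131831) = -3565 - 3*I*sqrt(2644297178285)/131831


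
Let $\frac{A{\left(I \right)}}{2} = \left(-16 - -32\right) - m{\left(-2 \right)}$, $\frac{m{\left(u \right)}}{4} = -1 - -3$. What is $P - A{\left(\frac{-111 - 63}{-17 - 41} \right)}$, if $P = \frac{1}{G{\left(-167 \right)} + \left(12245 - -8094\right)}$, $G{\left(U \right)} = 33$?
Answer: $- \frac{325951}{20372} \approx -16.0$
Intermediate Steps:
$P = \frac{1}{20372}$ ($P = \frac{1}{33 + \left(12245 - -8094\right)} = \frac{1}{33 + \left(12245 + 8094\right)} = \frac{1}{33 + 20339} = \frac{1}{20372} \approx 4.9087 \cdot 10^{-5}$)
$m{\left(u \right)} = 8$ ($m{\left(u \right)} = 4 \left(-1 - -3\right) = 4 \left(-1 + 3\right) = 4 \cdot 2 = 8$)
$A{\left(I \right)} = 16$ ($A{\left(I \right)} = 2 \left(\left(-16 - -32\right) - 8\right) = 2 \left(\left(-16 + 32\right) - 8\right) = 2 \left(16 - 8\right) = 2 \cdot 8 = 16$)
$P - A{\left(\frac{-111 - 63}{-17 - 41} \right)} = \frac{1}{20372} - 16 = - \frac{325951}{20372}$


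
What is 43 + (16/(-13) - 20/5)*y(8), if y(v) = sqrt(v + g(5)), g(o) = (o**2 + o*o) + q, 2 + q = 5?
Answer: 43 - 68*sqrt(61)/13 ≈ 2.1464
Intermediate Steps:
q = 3 (q = -2 + 5 = 3)
g(o) = 3 + 2*o**2 (g(o) = (o**2 + o*o) + 3 = (o**2 + o**2) + 3 = 2*o**2 + 3 = 3 + 2*o**2)
y(v) = sqrt(53 + v) (y(v) = sqrt(v + (3 + 2*5**2)) = sqrt(v + (3 + 2*25)) = sqrt(v + (3 + 50)) = sqrt(v + 53) = sqrt(53 + v))
43 + (16/(-13) - 20/5)*y(8) = 43 + (16/(-13) - 20/5)*sqrt(53 + 8) = 43 + (16*(-1/13) - 20*1/5)*sqrt(61) = 43 + (-16/13 - 4)*sqrt(61) = 43 - 68*sqrt(61)/13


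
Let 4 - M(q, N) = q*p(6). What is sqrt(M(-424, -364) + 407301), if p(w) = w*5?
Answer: 5*sqrt(16801) ≈ 648.09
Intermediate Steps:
p(w) = 5*w
M(q, N) = 4 - 30*q (M(q, N) = 4 - q*5*6 = 4 - q*30 = 4 - 30*q)
sqrt(M(-424, -364) + 407301) = sqrt((4 - 30*(-424)) + 407301) = sqrt((4 + 12720) + 407301) = sqrt(12724 + 407301) = sqrt(420025) = 5*sqrt(16801)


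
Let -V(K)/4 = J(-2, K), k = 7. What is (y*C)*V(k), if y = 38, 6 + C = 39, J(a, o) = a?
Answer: 10032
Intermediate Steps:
C = 33 (C = -6 + 39 = 33)
V(K) = 8 (V(K) = -4*(-2) = 8)
(y*C)*V(k) = (38*33)*8 = 1254*8 = 10032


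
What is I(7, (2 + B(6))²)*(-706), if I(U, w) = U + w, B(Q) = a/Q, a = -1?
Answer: -131669/18 ≈ -7314.9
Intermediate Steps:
B(Q) = -1/Q
I(7, (2 + B(6))²)*(-706) = (7 + (2 - 1/6)²)*(-706) = (7 + (2 - 1*⅙)²)*(-706) = (7 + (2 - ⅙)²)*(-706) = (7 + (11/6)²)*(-706) = (7 + 121/36)*(-706) = (373/36)*(-706) = -131669/18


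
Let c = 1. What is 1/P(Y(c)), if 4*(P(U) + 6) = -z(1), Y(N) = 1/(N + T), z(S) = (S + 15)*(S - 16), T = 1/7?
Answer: 1/54 ≈ 0.018519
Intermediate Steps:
T = 1/7 ≈ 0.14286
z(S) = (-16 + S)*(15 + S) (z(S) = (15 + S)*(-16 + S) = (-16 + S)*(15 + S))
Y(N) = 1/(1/7 + N) (Y(N) = 1/(N + 1/7) = 1/(1/7 + N))
P(U) = 54 (P(U) = -6 + (-(-240 + 1**2 - 1*1))/4 = -6 + (-(-240 + 1 - 1))/4 = -6 + (-1*(-240))/4 = -6 + (1/4)*240 = -6 + 60 = 54)
1/P(Y(c)) = 1/54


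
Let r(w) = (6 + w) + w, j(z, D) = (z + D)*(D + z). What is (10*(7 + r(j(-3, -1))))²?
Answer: 202500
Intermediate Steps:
j(z, D) = (D + z)² (j(z, D) = (D + z)*(D + z) = (D + z)²)
r(w) = 6 + 2*w
(10*(7 + r(j(-3, -1))))² = (10*(7 + (6 + 2*(-1 - 3)²)))² = (10*(7 + (6 + 2*(-4)²)))² = (10*(7 + (6 + 2*16)))² = (10*(7 + (6 + 32)))² = (10*(7 + 38))² = (10*45)² = 450² = 202500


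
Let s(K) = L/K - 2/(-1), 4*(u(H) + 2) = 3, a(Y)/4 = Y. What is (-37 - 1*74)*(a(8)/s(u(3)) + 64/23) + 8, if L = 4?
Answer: 61160/23 ≈ 2659.1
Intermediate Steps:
a(Y) = 4*Y
u(H) = -5/4 (u(H) = -2 + (1/4)*3 = -2 + 3/4 = -5/4)
s(K) = 2 + 4/K (s(K) = 4/K - 2/(-1) = 4/K - 2*(-1) = 4/K + 2 = 2 + 4/K)
(-37 - 1*74)*(a(8)/s(u(3)) + 64/23) + 8 = (-37 - 1*74)*((4*8)/(2 + 4/(-5/4)) + 64/23) + 8 = (-37 - 74)*(32/(2 + 4*(-4/5)) + 64*(1/23)) + 8 = -111*(32/(2 - 16/5) + 64/23) + 8 = -111*(32/(-6/5) + 64/23) + 8 = -111*(32*(-5/6) + 64/23) + 8 = -111*(-80/3 + 64/23) + 8 = -111*(-1648/69) + 8 = 60976/23 + 8 = 61160/23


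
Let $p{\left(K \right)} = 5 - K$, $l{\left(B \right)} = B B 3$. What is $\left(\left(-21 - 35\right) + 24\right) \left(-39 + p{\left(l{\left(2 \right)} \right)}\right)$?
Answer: $1472$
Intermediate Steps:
$l{\left(B \right)} = 3 B^{2}$ ($l{\left(B \right)} = B^{2} \cdot 3 = 3 B^{2}$)
$\left(\left(-21 - 35\right) + 24\right) \left(-39 + p{\left(l{\left(2 \right)} \right)}\right) = \left(\left(-21 - 35\right) + 24\right) \left(-39 + \left(5 - 3 \cdot 2^{2}\right)\right) = \left(\left(-21 - 35\right) + 24\right) \left(-39 + \left(5 - 3 \cdot 4\right)\right) = \left(-56 + 24\right) \left(-39 + \left(5 - 12\right)\right) = - 32 \left(-39 + \left(5 - 12\right)\right) = - 32 \left(-39 - 7\right) = \left(-32\right) \left(-46\right) = 1472$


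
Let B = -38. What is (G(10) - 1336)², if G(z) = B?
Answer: 1887876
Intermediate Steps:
G(z) = -38
(G(10) - 1336)² = (-38 - 1336)² = (-1374)² = 1887876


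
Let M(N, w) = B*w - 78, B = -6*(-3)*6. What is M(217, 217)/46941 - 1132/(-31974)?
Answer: 133330984/250148589 ≈ 0.53301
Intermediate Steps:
B = 108 (B = 18*6 = 108)
M(N, w) = -78 + 108*w (M(N, w) = 108*w - 78 = -78 + 108*w)
M(217, 217)/46941 - 1132/(-31974) = (-78 + 108*217)/46941 - 1132/(-31974) = (-78 + 23436)*(1/46941) - 1132*(-1/31974) = 23358*(1/46941) + 566/15987 = 7786/15647 + 566/15987 = 133330984/250148589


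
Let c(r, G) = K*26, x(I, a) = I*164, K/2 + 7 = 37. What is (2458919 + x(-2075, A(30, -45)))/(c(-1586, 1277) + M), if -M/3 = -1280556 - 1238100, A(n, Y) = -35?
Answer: 2118619/7557528 ≈ 0.28033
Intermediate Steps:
K = 60 (K = -14 + 2*37 = -14 + 74 = 60)
x(I, a) = 164*I
c(r, G) = 1560 (c(r, G) = 60*26 = 1560)
M = 7555968 (M = -3*(-1280556 - 1238100) = -3*(-2518656) = 7555968)
(2458919 + x(-2075, A(30, -45)))/(c(-1586, 1277) + M) = (2458919 + 164*(-2075))/(1560 + 7555968) = (2458919 - 340300)/7557528 = 2118619*(1/7557528) = 2118619/7557528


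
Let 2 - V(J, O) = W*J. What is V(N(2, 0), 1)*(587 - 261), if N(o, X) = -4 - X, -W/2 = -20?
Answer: 52812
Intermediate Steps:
W = 40 (W = -2*(-20) = 40)
V(J, O) = 2 - 40*J
V(N(2, 0), 1)*(587 - 261) = (2 - 40*(-4 - 1*0))*(587 - 261) = (2 - 40*(-4 + 0))*326 = (2 - 40*(-4))*326 = (2 + 160)*326 = 162*326 = 52812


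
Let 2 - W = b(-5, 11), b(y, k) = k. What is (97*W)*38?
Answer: -33174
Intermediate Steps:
W = -9 (W = 2 - 1*11 = 2 - 11 = -9)
(97*W)*38 = (97*(-9))*38 = -873*38 = -33174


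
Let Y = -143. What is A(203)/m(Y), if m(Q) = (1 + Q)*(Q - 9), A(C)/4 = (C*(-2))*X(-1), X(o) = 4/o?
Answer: 406/1349 ≈ 0.30096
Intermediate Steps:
A(C) = 32*C (A(C) = 4*((C*(-2))*(4/(-1))) = 4*((-2*C)*(4*(-1))) = 4*(-2*C*(-4)) = 4*(8*C) = 32*C)
m(Q) = (1 + Q)*(-9 + Q)
A(203)/m(Y) = (32*203)/(-9 + (-143)² - 8*(-143)) = 6496/(-9 + 20449 + 1144) = 6496/21584 = 6496*(1/21584) = 406/1349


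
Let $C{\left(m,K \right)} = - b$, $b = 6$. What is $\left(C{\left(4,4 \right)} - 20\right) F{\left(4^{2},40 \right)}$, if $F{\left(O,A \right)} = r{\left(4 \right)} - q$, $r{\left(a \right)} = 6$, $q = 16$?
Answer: $260$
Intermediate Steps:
$C{\left(m,K \right)} = -6$ ($C{\left(m,K \right)} = \left(-1\right) 6 = -6$)
$F{\left(O,A \right)} = -10$ ($F{\left(O,A \right)} = 6 - 16 = -10$)
$\left(C{\left(4,4 \right)} - 20\right) F{\left(4^{2},40 \right)} = \left(-6 - 20\right) \left(-10\right) = \left(-26\right) \left(-10\right) = 260$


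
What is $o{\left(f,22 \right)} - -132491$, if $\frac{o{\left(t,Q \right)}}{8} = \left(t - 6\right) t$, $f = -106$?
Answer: $227467$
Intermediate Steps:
$o{\left(t,Q \right)} = 8 t \left(-6 + t\right)$ ($o{\left(t,Q \right)} = 8 \left(t - 6\right) t = 8 \left(-6 + t\right) t = 8 t \left(-6 + t\right)$)
$o{\left(f,22 \right)} - -132491 = 8 \left(-106\right) \left(-6 - 106\right) - -132491 = 8 \left(-106\right) \left(-112\right) + 132491 = 94976 + 132491 = 227467$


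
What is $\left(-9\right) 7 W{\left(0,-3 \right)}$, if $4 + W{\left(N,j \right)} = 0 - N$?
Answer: $252$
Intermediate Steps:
$W{\left(N,j \right)} = -4 - N$ ($W{\left(N,j \right)} = -4 + \left(0 - N\right) = -4 - N$)
$\left(-9\right) 7 W{\left(0,-3 \right)} = \left(-9\right) 7 \left(-4 - 0\right) = - 63 \left(-4 + 0\right) = \left(-63\right) \left(-4\right) = 252$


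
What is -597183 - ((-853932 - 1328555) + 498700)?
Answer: 1086604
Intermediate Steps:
-597183 - ((-853932 - 1328555) + 498700) = -597183 - (-2182487 + 498700) = -597183 - 1*(-1683787) = -597183 + 1683787 = 1086604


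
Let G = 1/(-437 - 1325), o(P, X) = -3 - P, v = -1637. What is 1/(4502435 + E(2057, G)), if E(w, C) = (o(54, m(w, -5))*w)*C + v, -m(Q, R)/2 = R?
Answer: 1762/7930523325 ≈ 2.2218e-7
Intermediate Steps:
m(Q, R) = -2*R
G = -1/1762 (G = 1/(-1762) = -1/1762 ≈ -0.00056754)
E(w, C) = -1637 - 57*C*w (E(w, C) = ((-3 - 1*54)*w)*C - 1637 = ((-3 - 54)*w)*C - 1637 = (-57*w)*C - 1637 = -57*C*w - 1637 = -1637 - 57*C*w)
1/(4502435 + E(2057, G)) = 1/(4502435 + (-1637 - 57*(-1/1762)*2057)) = 1/(4502435 + (-1637 + 117249/1762)) = 1/(4502435 - 2767145/1762) = 1/(7930523325/1762) = 1762/7930523325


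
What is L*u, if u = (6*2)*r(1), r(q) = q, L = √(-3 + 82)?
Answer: 12*√79 ≈ 106.66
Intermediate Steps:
L = √79 ≈ 8.8882
u = 12 (u = (6*2)*1 = 12*1 = 12)
L*u = √79*12 = 12*√79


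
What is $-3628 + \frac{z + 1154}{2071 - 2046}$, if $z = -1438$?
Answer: $- \frac{90984}{25} \approx -3639.4$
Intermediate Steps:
$-3628 + \frac{z + 1154}{2071 - 2046} = -3628 + \frac{-1438 + 1154}{2071 - 2046} = -3628 - \frac{284}{25} = - \frac{90984}{25}$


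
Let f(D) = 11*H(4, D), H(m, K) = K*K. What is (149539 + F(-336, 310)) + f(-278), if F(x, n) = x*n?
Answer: 895503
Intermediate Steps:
H(m, K) = K²
f(D) = 11*D²
F(x, n) = n*x
(149539 + F(-336, 310)) + f(-278) = (149539 + 310*(-336)) + 11*(-278)² = (149539 - 104160) + 11*77284 = 45379 + 850124 = 895503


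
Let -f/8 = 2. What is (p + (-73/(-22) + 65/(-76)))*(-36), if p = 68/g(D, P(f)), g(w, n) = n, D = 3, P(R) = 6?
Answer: -103803/209 ≈ -496.67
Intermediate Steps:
f = -16 (f = -8*2 = -16)
p = 34/3 (p = 68/6 = 68*(1/6) = 34/3 ≈ 11.333)
(p + (-73/(-22) + 65/(-76)))*(-36) = (34/3 + (-73/(-22) + 65/(-76)))*(-36) = (34/3 + (-73*(-1/22) + 65*(-1/76)))*(-36) = (34/3 + (73/22 - 65/76))*(-36) = (34/3 + 2059/836)*(-36) = (34601/2508)*(-36) = -103803/209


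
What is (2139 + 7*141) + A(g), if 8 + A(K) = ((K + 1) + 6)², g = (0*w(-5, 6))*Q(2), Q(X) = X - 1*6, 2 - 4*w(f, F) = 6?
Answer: 3167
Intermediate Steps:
w(f, F) = -1 (w(f, F) = ½ - ¼*6 = ½ - 3/2 = -1)
Q(X) = -6 + X (Q(X) = X - 6 = -6 + X)
g = 0 (g = (0*(-1))*(-6 + 2) = 0*(-4) = 0)
A(K) = -8 + (7 + K)² (A(K) = -8 + ((K + 1) + 6)² = -8 + ((1 + K) + 6)² = -8 + (7 + K)²)
(2139 + 7*141) + A(g) = (2139 + 7*141) + (-8 + (7 + 0)²) = (2139 + 987) + (-8 + 7²) = 3126 + (-8 + 49) = 3126 + 41 = 3167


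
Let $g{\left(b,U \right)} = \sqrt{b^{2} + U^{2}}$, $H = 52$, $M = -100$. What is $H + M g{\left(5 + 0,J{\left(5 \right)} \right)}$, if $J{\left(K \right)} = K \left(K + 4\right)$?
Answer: $52 - 500 \sqrt{82} \approx -4475.7$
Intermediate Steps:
$J{\left(K \right)} = K \left(4 + K\right)$
$g{\left(b,U \right)} = \sqrt{U^{2} + b^{2}}$
$H + M g{\left(5 + 0,J{\left(5 \right)} \right)} = 52 - 100 \sqrt{\left(5 \left(4 + 5\right)\right)^{2} + \left(5 + 0\right)^{2}} = 52 - 100 \sqrt{\left(5 \cdot 9\right)^{2} + 5^{2}} = 52 - 100 \sqrt{45^{2} + 25} = 52 - 100 \sqrt{2025 + 25} = 52 - 100 \sqrt{2050} = 52 - 100 \cdot 5 \sqrt{82} = 52 - 500 \sqrt{82}$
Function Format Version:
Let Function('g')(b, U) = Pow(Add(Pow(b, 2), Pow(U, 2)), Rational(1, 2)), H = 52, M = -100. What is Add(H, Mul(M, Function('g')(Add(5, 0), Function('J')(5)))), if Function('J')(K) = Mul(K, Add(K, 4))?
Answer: Add(52, Mul(-500, Pow(82, Rational(1, 2)))) ≈ -4475.7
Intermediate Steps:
Function('J')(K) = Mul(K, Add(4, K))
Function('g')(b, U) = Pow(Add(Pow(U, 2), Pow(b, 2)), Rational(1, 2))
Add(H, Mul(M, Function('g')(Add(5, 0), Function('J')(5)))) = Add(52, Mul(-100, Pow(Add(Pow(Mul(5, Add(4, 5)), 2), Pow(Add(5, 0), 2)), Rational(1, 2)))) = Add(52, Mul(-100, Pow(Add(Pow(Mul(5, 9), 2), Pow(5, 2)), Rational(1, 2)))) = Add(52, Mul(-100, Pow(Add(Pow(45, 2), 25), Rational(1, 2)))) = Add(52, Mul(-100, Pow(Add(2025, 25), Rational(1, 2)))) = Add(52, Mul(-100, Pow(2050, Rational(1, 2)))) = Add(52, Mul(-100, Mul(5, Pow(82, Rational(1, 2))))) = Add(52, Mul(-500, Pow(82, Rational(1, 2))))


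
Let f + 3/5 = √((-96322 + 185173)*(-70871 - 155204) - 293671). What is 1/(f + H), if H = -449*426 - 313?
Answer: -2394845/709913649622 - 25*I*√5021820874/709913649622 ≈ -3.3734e-6 - 2.4955e-6*I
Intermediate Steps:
H = -191587 (H = -191274 - 313 = -191587)
f = -⅗ + 2*I*√5021820874 (f = -⅗ + √((-96322 + 185173)*(-70871 - 155204) - 293671) = -⅗ + √(88851*(-226075) - 293671) = -⅗ + √(-20086989825 - 293671) = -⅗ + √(-20087283496) = -⅗ + 2*I*√5021820874 ≈ -0.6 + 1.4173e+5*I)
1/(f + H) = 1/((-⅗ + 2*I*√5021820874) - 191587) = 1/(-957938/5 + 2*I*√5021820874)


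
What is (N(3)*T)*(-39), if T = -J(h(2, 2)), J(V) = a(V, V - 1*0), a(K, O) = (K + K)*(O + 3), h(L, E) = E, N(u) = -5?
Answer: -3900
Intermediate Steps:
a(K, O) = 2*K*(3 + O) (a(K, O) = (2*K)*(3 + O) = 2*K*(3 + O))
J(V) = 2*V*(3 + V) (J(V) = 2*V*(3 + (V - 1*0)) = 2*V*(3 + (V + 0)) = 2*V*(3 + V))
T = -20 (T = -2*2*(3 + 2) = -2*2*5 = -1*20 = -20)
(N(3)*T)*(-39) = -5*(-20)*(-39) = 100*(-39) = -3900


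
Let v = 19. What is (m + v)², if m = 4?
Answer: 529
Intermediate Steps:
(m + v)² = (4 + 19)² = 23² = 529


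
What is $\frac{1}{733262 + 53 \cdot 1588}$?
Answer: $\frac{1}{817426} \approx 1.2234 \cdot 10^{-6}$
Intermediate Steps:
$\frac{1}{733262 + 53 \cdot 1588} = \frac{1}{733262 + 84164} = \frac{1}{817426}$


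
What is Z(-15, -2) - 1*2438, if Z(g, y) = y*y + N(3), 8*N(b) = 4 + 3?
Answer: -19465/8 ≈ -2433.1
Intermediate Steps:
N(b) = 7/8 (N(b) = (4 + 3)/8 = (⅛)*7 = 7/8)
Z(g, y) = 7/8 + y² (Z(g, y) = y*y + 7/8 = y² + 7/8 = 7/8 + y²)
Z(-15, -2) - 1*2438 = (7/8 + (-2)²) - 1*2438 = (7/8 + 4) - 2438 = 39/8 - 2438 = -19465/8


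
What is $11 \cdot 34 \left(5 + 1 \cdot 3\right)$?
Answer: $2992$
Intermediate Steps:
$11 \cdot 34 \left(5 + 1 \cdot 3\right) = 374 \left(5 + 3\right) = 374 \cdot 8 = 2992$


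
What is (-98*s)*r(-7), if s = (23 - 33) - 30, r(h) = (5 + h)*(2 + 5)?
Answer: -54880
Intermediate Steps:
r(h) = 35 + 7*h (r(h) = (5 + h)*7 = 35 + 7*h)
s = -40 (s = -10 - 30 = -40)
(-98*s)*r(-7) = (-98*(-40))*(35 + 7*(-7)) = 3920*(35 - 49) = 3920*(-14) = -54880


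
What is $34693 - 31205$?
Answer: $3488$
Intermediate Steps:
$34693 - 31205 = 3488$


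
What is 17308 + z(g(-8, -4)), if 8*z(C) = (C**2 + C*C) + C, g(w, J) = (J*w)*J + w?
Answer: 21915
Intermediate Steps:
g(w, J) = w + w*J**2 (g(w, J) = w*J**2 + w = w + w*J**2)
z(C) = C**2/4 + C/8 (z(C) = ((C**2 + C*C) + C)/8 = ((C**2 + C**2) + C)/8 = (2*C**2 + C)/8 = (C + 2*C**2)/8 = C**2/4 + C/8)
17308 + z(g(-8, -4)) = 17308 + (-8*(1 + (-4)**2))*(1 + 2*(-8*(1 + (-4)**2)))/8 = 17308 + (-8*(1 + 16))*(1 + 2*(-8*(1 + 16)))/8 = 17308 + (-8*17)*(1 + 2*(-8*17))/8 = 17308 + (1/8)*(-136)*(1 + 2*(-136)) = 17308 + (1/8)*(-136)*(1 - 272) = 17308 + (1/8)*(-136)*(-271) = 17308 + 4607 = 21915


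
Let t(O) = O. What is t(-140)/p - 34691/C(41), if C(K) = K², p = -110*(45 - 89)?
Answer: -8406989/406802 ≈ -20.666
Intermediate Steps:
p = 4840 (p = -110*(-44) = 4840)
t(-140)/p - 34691/C(41) = -140/4840 - 34691/(41²) = -140*1/4840 - 34691/1681 = -7/242 - 34691*1/1681 = -7/242 - 34691/1681 = -8406989/406802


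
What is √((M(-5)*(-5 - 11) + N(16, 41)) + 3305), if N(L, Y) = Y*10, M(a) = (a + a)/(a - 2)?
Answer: √180915/7 ≈ 60.763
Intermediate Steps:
M(a) = 2*a/(-2 + a) (M(a) = (2*a)/(-2 + a) = 2*a/(-2 + a))
N(L, Y) = 10*Y
√((M(-5)*(-5 - 11) + N(16, 41)) + 3305) = √(((2*(-5)/(-2 - 5))*(-5 - 11) + 10*41) + 3305) = √(((2*(-5)/(-7))*(-16) + 410) + 3305) = √(((2*(-5)*(-⅐))*(-16) + 410) + 3305) = √(((10/7)*(-16) + 410) + 3305) = √((-160/7 + 410) + 3305) = √(2710/7 + 3305) = √(25845/7) = √180915/7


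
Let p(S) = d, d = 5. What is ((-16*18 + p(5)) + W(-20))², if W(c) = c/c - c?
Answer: 68644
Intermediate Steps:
p(S) = 5
W(c) = 1 - c
((-16*18 + p(5)) + W(-20))² = ((-16*18 + 5) + (1 - 1*(-20)))² = ((-288 + 5) + (1 + 20))² = (-283 + 21)² = (-262)² = 68644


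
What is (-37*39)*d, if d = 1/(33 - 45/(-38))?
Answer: -18278/433 ≈ -42.212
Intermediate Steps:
d = 38/1299 (d = 1/(33 - 45*(-1/38)) = 1/(33 + 45/38) = 1/(1299/38) = 38/1299 ≈ 0.029253)
(-37*39)*d = -37*39*(38/1299) = -1443*38/1299 = -18278/433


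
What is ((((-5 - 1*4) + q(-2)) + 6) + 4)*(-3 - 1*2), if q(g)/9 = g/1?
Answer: 85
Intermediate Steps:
q(g) = 9*g (q(g) = 9*(g/1) = 9*(g*1) = 9*g)
((((-5 - 1*4) + q(-2)) + 6) + 4)*(-3 - 1*2) = ((((-5 - 1*4) + 9*(-2)) + 6) + 4)*(-3 - 1*2) = ((((-5 - 4) - 18) + 6) + 4)*(-3 - 2) = (((-9 - 18) + 6) + 4)*(-5) = ((-27 + 6) + 4)*(-5) = (-21 + 4)*(-5) = -17*(-5) = 85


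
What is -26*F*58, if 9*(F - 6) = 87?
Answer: -70876/3 ≈ -23625.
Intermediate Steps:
F = 47/3 (F = 6 + (⅑)*87 = 6 + 29/3 = 47/3 ≈ 15.667)
-26*F*58 = -26*47/3*58 = -1222/3*58 = -70876/3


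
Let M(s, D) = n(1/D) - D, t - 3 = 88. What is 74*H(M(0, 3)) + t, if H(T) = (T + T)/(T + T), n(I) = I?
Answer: 165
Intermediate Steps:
t = 91 (t = 3 + 88 = 91)
M(s, D) = 1/D - D
H(T) = 1 (H(T) = (2*T)/((2*T)) = (2*T)*(1/(2*T)) = 1)
74*H(M(0, 3)) + t = 74*1 + 91 = 74 + 91 = 165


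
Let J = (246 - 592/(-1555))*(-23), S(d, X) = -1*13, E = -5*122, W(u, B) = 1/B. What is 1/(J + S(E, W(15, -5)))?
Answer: -1555/8832021 ≈ -0.00017606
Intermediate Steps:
E = -610
S(d, X) = -13
J = -8811806/1555 (J = (246 - 592*(-1/1555))*(-23) = (246 + 592/1555)*(-23) = (383122/1555)*(-23) = -8811806/1555 ≈ -5666.8)
1/(J + S(E, W(15, -5))) = 1/(-8811806/1555 - 13) = 1/(-8832021/1555) = -1555/8832021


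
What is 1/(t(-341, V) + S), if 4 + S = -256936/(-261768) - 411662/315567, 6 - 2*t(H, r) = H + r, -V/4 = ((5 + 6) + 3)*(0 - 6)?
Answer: 6883778538/8102383165 ≈ 0.84960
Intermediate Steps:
V = 336 (V = -4*((5 + 6) + 3)*(0 - 6) = -4*(11 + 3)*(-6) = -56*(-6) = -4*(-84) = 336)
t(H, r) = 3 - H/2 - r/2 (t(H, r) = 3 - (H + r)/2 = 3 + (-H/2 - r/2) = 3 - H/2 - r/2)
S = -14879199397/3441889269 (S = -4 + (-256936/(-261768) - 411662/315567) = -4 + (-256936*(-1/261768) - 411662*1/315567) = -4 + (32117/32721 - 411662/315567) = -4 - 1111642321/3441889269 = -14879199397/3441889269 ≈ -4.3230)
1/(t(-341, V) + S) = 1/((3 - 1/2*(-341) - 1/2*336) - 14879199397/3441889269) = 1/((3 + 341/2 - 168) - 14879199397/3441889269) = 1/(11/2 - 14879199397/3441889269) = 1/(8102383165/6883778538) = 6883778538/8102383165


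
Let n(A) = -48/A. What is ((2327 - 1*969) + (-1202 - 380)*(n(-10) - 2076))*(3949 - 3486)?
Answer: 7588561666/5 ≈ 1.5177e+9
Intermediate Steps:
((2327 - 1*969) + (-1202 - 380)*(n(-10) - 2076))*(3949 - 3486) = ((2327 - 1*969) + (-1202 - 380)*(-48/(-10) - 2076))*(3949 - 3486) = ((2327 - 969) - 1582*(-48*(-⅒) - 2076))*463 = (1358 - 1582*(24/5 - 2076))*463 = (1358 - 1582*(-10356/5))*463 = (1358 + 16383192/5)*463 = (16389982/5)*463 = 7588561666/5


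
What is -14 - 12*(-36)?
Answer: 418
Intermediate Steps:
-14 - 12*(-36) = -14 + 432 = 418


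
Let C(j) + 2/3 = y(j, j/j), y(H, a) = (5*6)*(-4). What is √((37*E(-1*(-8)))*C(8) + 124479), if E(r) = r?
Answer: √798855/3 ≈ 297.93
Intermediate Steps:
y(H, a) = -120 (y(H, a) = 30*(-4) = -120)
C(j) = -362/3 (C(j) = -⅔ - 120 = -362/3)
√((37*E(-1*(-8)))*C(8) + 124479) = √((37*(-1*(-8)))*(-362/3) + 124479) = √((37*8)*(-362/3) + 124479) = √(296*(-362/3) + 124479) = √(-107152/3 + 124479) = √(266285/3) = √798855/3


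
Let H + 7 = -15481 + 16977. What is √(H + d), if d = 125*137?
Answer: √18614 ≈ 136.43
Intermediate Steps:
H = 1489 (H = -7 + (-15481 + 16977) = -7 + 1496 = 1489)
d = 17125
√(H + d) = √(1489 + 17125) = √18614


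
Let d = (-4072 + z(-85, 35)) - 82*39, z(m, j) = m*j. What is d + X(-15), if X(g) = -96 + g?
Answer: -10356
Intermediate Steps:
z(m, j) = j*m
d = -10245 (d = (-4072 + 35*(-85)) - 82*39 = (-4072 - 2975) - 3198 = -7047 - 3198 = -10245)
d + X(-15) = -10245 + (-96 - 15) = -10245 - 111 = -10356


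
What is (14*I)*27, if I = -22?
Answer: -8316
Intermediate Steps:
(14*I)*27 = (14*(-22))*27 = -308*27 = -8316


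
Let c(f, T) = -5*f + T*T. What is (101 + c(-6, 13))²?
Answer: 90000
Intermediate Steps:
c(f, T) = T² - 5*f (c(f, T) = -5*f + T² = T² - 5*f)
(101 + c(-6, 13))² = (101 + (13² - 5*(-6)))² = (101 + (169 + 30))² = (101 + 199)² = 300² = 90000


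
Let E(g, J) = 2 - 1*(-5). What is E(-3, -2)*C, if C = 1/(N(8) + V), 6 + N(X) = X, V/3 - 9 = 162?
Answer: 7/515 ≈ 0.013592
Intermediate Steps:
V = 513 (V = 27 + 3*162 = 27 + 486 = 513)
N(X) = -6 + X
E(g, J) = 7 (E(g, J) = 2 + 5 = 7)
C = 1/515 (C = 1/((-6 + 8) + 513) = 1/(2 + 513) = 1/515 ≈ 0.0019417)
E(-3, -2)*C = 7*(1/515) = 7/515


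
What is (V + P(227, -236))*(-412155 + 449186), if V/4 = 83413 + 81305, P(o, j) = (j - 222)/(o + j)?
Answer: 219605161486/9 ≈ 2.4401e+10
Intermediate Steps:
P(o, j) = (-222 + j)/(j + o)
V = 658872 (V = 4*(83413 + 81305) = 4*164718 = 658872)
(V + P(227, -236))*(-412155 + 449186) = (658872 + (-222 - 236)/(-236 + 227))*(-412155 + 449186) = (658872 - 458/(-9))*37031 = (658872 - ⅑*(-458))*37031 = (658872 + 458/9)*37031 = (5930306/9)*37031 = 219605161486/9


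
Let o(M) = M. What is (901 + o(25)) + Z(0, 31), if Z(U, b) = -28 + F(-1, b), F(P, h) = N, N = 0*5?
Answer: 898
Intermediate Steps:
N = 0
F(P, h) = 0
Z(U, b) = -28 (Z(U, b) = -28 + 0 = -28)
(901 + o(25)) + Z(0, 31) = (901 + 25) - 28 = 926 - 28 = 898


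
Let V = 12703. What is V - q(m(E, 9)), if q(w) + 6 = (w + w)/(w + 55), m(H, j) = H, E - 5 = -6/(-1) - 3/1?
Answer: 800651/63 ≈ 12709.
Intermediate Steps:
E = 8 (E = 5 + (-6/(-1) - 3/1) = 5 + (-6*(-1) - 3*1) = 5 + (6 - 3) = 5 + 3 = 8)
q(w) = -6 + 2*w/(55 + w) (q(w) = -6 + (w + w)/(w + 55) = -6 + (2*w)/(55 + w) = -6 + 2*w/(55 + w))
V - q(m(E, 9)) = 12703 - 2*(-165 - 2*8)/(55 + 8) = 12703 - 2*(-165 - 16)/63 = 12703 - 2*(-181)/63 = 12703 - 1*(-362/63) = 12703 + 362/63 = 800651/63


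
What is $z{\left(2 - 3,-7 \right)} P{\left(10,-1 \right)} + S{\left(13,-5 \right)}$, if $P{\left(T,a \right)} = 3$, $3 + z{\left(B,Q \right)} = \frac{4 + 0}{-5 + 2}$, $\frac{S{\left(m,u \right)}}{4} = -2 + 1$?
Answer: $-17$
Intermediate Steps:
$S{\left(m,u \right)} = -4$ ($S{\left(m,u \right)} = 4 \left(-2 + 1\right) = 4 \left(-1\right) = -4$)
$z{\left(B,Q \right)} = - \frac{13}{3}$ ($z{\left(B,Q \right)} = -3 + \frac{4 + 0}{-5 + 2} = -3 + \frac{4}{-3} = -3 + 4 \left(- \frac{1}{3}\right) = -3 - \frac{4}{3} = - \frac{13}{3}$)
$z{\left(2 - 3,-7 \right)} P{\left(10,-1 \right)} + S{\left(13,-5 \right)} = \left(- \frac{13}{3}\right) 3 - 4 = -13 - 4 = -17$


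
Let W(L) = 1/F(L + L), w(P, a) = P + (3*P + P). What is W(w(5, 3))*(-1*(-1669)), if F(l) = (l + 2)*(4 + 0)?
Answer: 1669/208 ≈ 8.0240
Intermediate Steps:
w(P, a) = 5*P (w(P, a) = P + 4*P = 5*P)
F(l) = 8 + 4*l (F(l) = (2 + l)*4 = 8 + 4*l)
W(L) = 1/(8 + 8*L) (W(L) = 1/(8 + 4*(L + L)) = 1/(8 + 4*(2*L)) = 1/(8 + 8*L))
W(w(5, 3))*(-1*(-1669)) = (1/(8*(1 + 5*5)))*(-1*(-1669)) = (1/(8*(1 + 25)))*1669 = ((1/8)/26)*1669 = ((1/8)*(1/26))*1669 = (1/208)*1669 = 1669/208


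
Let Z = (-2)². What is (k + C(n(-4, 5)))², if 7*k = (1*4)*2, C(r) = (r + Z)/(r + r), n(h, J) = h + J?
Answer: 2601/196 ≈ 13.270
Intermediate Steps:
Z = 4
n(h, J) = J + h
C(r) = (4 + r)/(2*r) (C(r) = (r + 4)/(r + r) = (4 + r)/((2*r)) = (4 + r)*(1/(2*r)) = (4 + r)/(2*r))
k = 8/7 (k = ((1*4)*2)/7 = (4*2)/7 = (⅐)*8 = 8/7 ≈ 1.1429)
(k + C(n(-4, 5)))² = (8/7 + (4 + (5 - 4))/(2*(5 - 4)))² = (8/7 + (½)*(4 + 1)/1)² = (8/7 + (½)*1*5)² = (8/7 + 5/2)² = (51/14)² = 2601/196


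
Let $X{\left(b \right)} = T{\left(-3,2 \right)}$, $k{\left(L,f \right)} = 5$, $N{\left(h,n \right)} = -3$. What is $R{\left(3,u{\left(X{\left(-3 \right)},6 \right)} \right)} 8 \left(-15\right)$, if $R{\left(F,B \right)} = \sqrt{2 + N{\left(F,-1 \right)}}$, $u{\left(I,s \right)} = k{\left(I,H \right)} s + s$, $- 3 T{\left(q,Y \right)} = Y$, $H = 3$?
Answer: $- 120 i \approx - 120.0 i$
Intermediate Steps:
$T{\left(q,Y \right)} = - \frac{Y}{3}$
$X{\left(b \right)} = - \frac{2}{3}$ ($X{\left(b \right)} = \left(- \frac{1}{3}\right) 2 = - \frac{2}{3}$)
$u{\left(I,s \right)} = 6 s$ ($u{\left(I,s \right)} = 5 s + s = 6 s$)
$R{\left(F,B \right)} = i$ ($R{\left(F,B \right)} = \sqrt{2 - 3} = \sqrt{-1} = i$)
$R{\left(3,u{\left(X{\left(-3 \right)},6 \right)} \right)} 8 \left(-15\right) = i 8 \left(-15\right) = 8 i \left(-15\right) = - 120 i$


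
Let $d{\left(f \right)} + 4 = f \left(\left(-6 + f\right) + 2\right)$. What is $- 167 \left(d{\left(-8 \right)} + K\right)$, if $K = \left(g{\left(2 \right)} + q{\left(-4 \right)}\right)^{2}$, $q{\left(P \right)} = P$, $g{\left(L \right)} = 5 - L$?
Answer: $-15531$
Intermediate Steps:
$d{\left(f \right)} = -4 + f \left(-4 + f\right)$ ($d{\left(f \right)} = -4 + f \left(\left(-6 + f\right) + 2\right) = -4 + f \left(-4 + f\right)$)
$K = 1$ ($K = \left(\left(5 - 2\right) - 4\right)^{2} = \left(3 - 4\right)^{2} = \left(-1\right)^{2} = 1$)
$- 167 \left(d{\left(-8 \right)} + K\right) = - 167 \left(\left(-4 + \left(-8\right)^{2} - -32\right) + 1\right) = - 167 \left(\left(-4 + 64 + 32\right) + 1\right) = - 167 \left(92 + 1\right) = \left(-167\right) 93 = -15531$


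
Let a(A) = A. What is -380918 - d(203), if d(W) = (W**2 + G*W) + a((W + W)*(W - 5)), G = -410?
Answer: -419285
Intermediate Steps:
d(W) = W**2 - 410*W + 2*W*(-5 + W) (d(W) = (W**2 - 410*W) + (W + W)*(W - 5) = (W**2 - 410*W) + (2*W)*(-5 + W) = (W**2 - 410*W) + 2*W*(-5 + W) = W**2 - 410*W + 2*W*(-5 + W))
-380918 - d(203) = -380918 - 3*203*(-140 + 203) = -380918 - 3*203*63 = -380918 - 1*38367 = -380918 - 38367 = -419285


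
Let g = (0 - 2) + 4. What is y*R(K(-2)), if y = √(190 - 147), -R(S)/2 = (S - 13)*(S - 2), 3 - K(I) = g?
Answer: -24*√43 ≈ -157.38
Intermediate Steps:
g = 2 (g = -2 + 4 = 2)
K(I) = 1 (K(I) = 3 - 1*2 = 3 - 2 = 1)
R(S) = -2*(-13 + S)*(-2 + S) (R(S) = -2*(S - 13)*(S - 2) = -2*(-13 + S)*(-2 + S))
y = √43 ≈ 6.5574
y*R(K(-2)) = √43*(-52 - 2*1² + 30*1) = √43*(-52 - 2*1 + 30) = √43*(-52 - 2 + 30) = √43*(-24) = -24*√43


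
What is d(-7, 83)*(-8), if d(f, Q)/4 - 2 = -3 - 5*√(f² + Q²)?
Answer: 32 + 160*√6938 ≈ 13359.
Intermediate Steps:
d(f, Q) = -4 - 20*√(Q² + f²) (d(f, Q) = 8 + 4*(-3 - 5*√(f² + Q²)) = 8 + 4*(-3 - 5*√(Q² + f²)) = 8 + (-12 - 20*√(Q² + f²)) = -4 - 20*√(Q² + f²))
d(-7, 83)*(-8) = (-4 - 20*√(83² + (-7)²))*(-8) = (-4 - 20*√(6889 + 49))*(-8) = (-4 - 20*√6938)*(-8) = 32 + 160*√6938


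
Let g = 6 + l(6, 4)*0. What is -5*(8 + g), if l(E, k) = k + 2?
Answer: -70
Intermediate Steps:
l(E, k) = 2 + k
g = 6 (g = 6 + (2 + 4)*0 = 6 + 6*0 = 6 + 0 = 6)
-5*(8 + g) = -5*(8 + 6) = -5*14 = -70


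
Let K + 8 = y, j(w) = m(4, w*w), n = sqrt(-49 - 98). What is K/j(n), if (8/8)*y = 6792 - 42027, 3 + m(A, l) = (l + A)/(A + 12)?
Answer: 563888/191 ≈ 2952.3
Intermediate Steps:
m(A, l) = -3 + (A + l)/(12 + A) (m(A, l) = -3 + (l + A)/(A + 12) = -3 + (A + l)/(12 + A))
n = 7*I*sqrt(3) (n = sqrt(-147) = 7*I*sqrt(3) ≈ 12.124*I)
y = -35235 (y = 6792 - 42027 = -35235)
j(w) = -11/4 + w**2/16 (j(w) = (-36 + w*w - 2*4)/(12 + 4) = (-36 + w**2 - 8)/16 = (-44 + w**2)/16 = -11/4 + w**2/16)
K = -35243 (K = -8 - 35235 = -35243)
K/j(n) = -35243/(-11/4 + (7*I*sqrt(3))**2/16) = -35243/(-11/4 + (1/16)*(-147)) = -35243/(-11/4 - 147/16) = -35243/(-191/16) = -35243*(-16/191) = 563888/191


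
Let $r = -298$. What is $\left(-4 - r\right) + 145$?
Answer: $439$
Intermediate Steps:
$\left(-4 - r\right) + 145 = \left(-4 - -298\right) + 145 = \left(-4 + 298\right) + 145 = 294 + 145 = 439$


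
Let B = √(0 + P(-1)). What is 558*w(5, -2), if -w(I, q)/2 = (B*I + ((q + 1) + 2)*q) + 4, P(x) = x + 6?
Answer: -2232 - 5580*√5 ≈ -14709.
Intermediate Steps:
P(x) = 6 + x
B = √5 (B = √(0 + (6 - 1)) = √(0 + 5) = √5 ≈ 2.2361)
w(I, q) = -8 - 2*I*√5 - 2*q*(3 + q) (w(I, q) = -2*((√5*I + ((q + 1) + 2)*q) + 4) = -2*((I*√5 + ((1 + q) + 2)*q) + 4) = -2*((I*√5 + (3 + q)*q) + 4) = -2*((I*√5 + q*(3 + q)) + 4) = -2*(4 + I*√5 + q*(3 + q)) = -8 - 2*I*√5 - 2*q*(3 + q))
558*w(5, -2) = 558*(-8 - 6*(-2) - 2*(-2)² - 2*5*√5) = 558*(-8 + 12 - 2*4 - 10*√5) = 558*(-8 + 12 - 8 - 10*√5) = 558*(-4 - 10*√5) = -2232 - 5580*√5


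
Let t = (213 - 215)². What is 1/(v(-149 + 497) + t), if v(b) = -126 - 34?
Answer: -1/156 ≈ -0.0064103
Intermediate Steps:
t = 4 (t = (-2)² = 4)
v(b) = -160
1/(v(-149 + 497) + t) = 1/(-160 + 4) = 1/(-156) = -1/156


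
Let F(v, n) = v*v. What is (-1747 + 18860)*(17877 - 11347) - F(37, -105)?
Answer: 111746521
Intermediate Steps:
F(v, n) = v**2
(-1747 + 18860)*(17877 - 11347) - F(37, -105) = (-1747 + 18860)*(17877 - 11347) - 1*37**2 = 17113*6530 - 1*1369 = 111747890 - 1369 = 111746521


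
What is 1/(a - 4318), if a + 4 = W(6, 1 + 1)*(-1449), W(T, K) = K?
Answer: -1/7220 ≈ -0.00013850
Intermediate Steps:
a = -2902 (a = -4 + (1 + 1)*(-1449) = -4 + 2*(-1449) = -4 - 2898 = -2902)
1/(a - 4318) = 1/(-2902 - 4318) = 1/(-7220) = -1/7220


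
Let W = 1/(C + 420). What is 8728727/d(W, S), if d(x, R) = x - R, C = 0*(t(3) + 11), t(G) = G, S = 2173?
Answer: -3666065340/912659 ≈ -4016.9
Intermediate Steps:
C = 0 (C = 0*(3 + 11) = 0*14 = 0)
W = 1/420 (W = 1/(0 + 420) = 1/420 ≈ 0.0023810)
8728727/d(W, S) = 8728727/(1/420 - 1*2173) = 8728727/(1/420 - 2173) = 8728727/(-912659/420) = 8728727*(-420/912659) = -3666065340/912659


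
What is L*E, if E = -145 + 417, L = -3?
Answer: -816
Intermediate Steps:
E = 272
L*E = -3*272 = -816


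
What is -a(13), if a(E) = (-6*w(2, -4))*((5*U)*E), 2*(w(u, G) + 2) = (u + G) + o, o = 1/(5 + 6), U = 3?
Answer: -38025/11 ≈ -3456.8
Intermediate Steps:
o = 1/11 ≈ 0.090909
w(u, G) = -43/22 + G/2 + u/2 (w(u, G) = -2 + ((u + G) + 1/11)/2 = -2 + ((G + u) + 1/11)/2 = -2 + (1/11 + G + u)/2 = -2 + (1/22 + G/2 + u/2) = -43/22 + G/2 + u/2)
a(E) = 2925*E/11 (a(E) = (-6*(-43/22 + (½)*(-4) + (½)*2))*((5*3)*E) = (-6*(-43/22 - 2 + 1))*(15*E) = (-6*(-65/22))*(15*E) = 195*(15*E)/11 = 2925*E/11)
-a(13) = -2925*13/11 = -1*38025/11 = -38025/11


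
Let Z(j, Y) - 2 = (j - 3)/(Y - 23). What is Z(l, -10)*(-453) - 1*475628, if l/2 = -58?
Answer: -5259843/11 ≈ -4.7817e+5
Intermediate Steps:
l = -116 (l = 2*(-58) = -116)
Z(j, Y) = 2 + (-3 + j)/(-23 + Y) (Z(j, Y) = 2 + (j - 3)/(Y - 23) = 2 + (-3 + j)/(-23 + Y))
Z(l, -10)*(-453) - 1*475628 = ((-49 - 116 + 2*(-10))/(-23 - 10))*(-453) - 1*475628 = ((-49 - 116 - 20)/(-33))*(-453) - 475628 = -1/33*(-185)*(-453) - 475628 = (185/33)*(-453) - 475628 = -27935/11 - 475628 = -5259843/11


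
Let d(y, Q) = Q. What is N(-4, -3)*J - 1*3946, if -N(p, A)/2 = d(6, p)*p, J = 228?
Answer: -11242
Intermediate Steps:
N(p, A) = -2*p**2 (N(p, A) = -2*p*p = -2*p**2)
N(-4, -3)*J - 1*3946 = -2*(-4)**2*228 - 1*3946 = -2*16*228 - 3946 = -32*228 - 3946 = -7296 - 3946 = -11242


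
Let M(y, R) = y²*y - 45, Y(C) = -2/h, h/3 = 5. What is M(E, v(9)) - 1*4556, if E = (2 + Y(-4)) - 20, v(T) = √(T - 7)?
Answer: -35652023/3375 ≈ -10564.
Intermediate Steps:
h = 15 (h = 3*5 = 15)
Y(C) = -2/15
v(T) = √(-7 + T)
E = -272/15 (E = (2 - 2/15) - 20 = 28/15 - 20 = -272/15 ≈ -18.133)
M(y, R) = -45 + y³ (M(y, R) = y³ - 45 = -45 + y³)
M(E, v(9)) - 1*4556 = (-45 + (-272/15)³) - 1*4556 = (-45 - 20123648/3375) - 4556 = -20275523/3375 - 4556 = -35652023/3375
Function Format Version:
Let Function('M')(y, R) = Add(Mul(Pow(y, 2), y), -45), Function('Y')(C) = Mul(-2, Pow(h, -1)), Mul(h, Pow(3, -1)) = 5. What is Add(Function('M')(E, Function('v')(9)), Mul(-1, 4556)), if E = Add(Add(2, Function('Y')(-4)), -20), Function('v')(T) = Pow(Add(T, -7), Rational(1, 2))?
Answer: Rational(-35652023, 3375) ≈ -10564.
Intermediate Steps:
h = 15 (h = Mul(3, 5) = 15)
Function('Y')(C) = Rational(-2, 15) (Function('Y')(C) = Mul(-2, Pow(15, -1)) = Mul(-2, Rational(1, 15)) = Rational(-2, 15))
Function('v')(T) = Pow(Add(-7, T), Rational(1, 2))
E = Rational(-272, 15) (E = Add(Add(2, Rational(-2, 15)), -20) = Add(Rational(28, 15), -20) = Rational(-272, 15) ≈ -18.133)
Function('M')(y, R) = Add(-45, Pow(y, 3)) (Function('M')(y, R) = Add(Pow(y, 3), -45) = Add(-45, Pow(y, 3)))
Add(Function('M')(E, Function('v')(9)), Mul(-1, 4556)) = Add(Add(-45, Pow(Rational(-272, 15), 3)), Mul(-1, 4556)) = Add(Add(-45, Rational(-20123648, 3375)), -4556) = Add(Rational(-20275523, 3375), -4556) = Rational(-35652023, 3375)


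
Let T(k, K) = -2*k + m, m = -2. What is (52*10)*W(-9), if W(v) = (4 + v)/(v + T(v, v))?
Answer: -2600/7 ≈ -371.43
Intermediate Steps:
T(k, K) = -2 - 2*k (T(k, K) = -2*k - 2 = -2 - 2*k)
W(v) = (4 + v)/(-2 - v) (W(v) = (4 + v)/(v + (-2 - 2*v)) = (4 + v)/(-2 - v))
(52*10)*W(-9) = (52*10)*((4 - 9)/(-2 - 1*(-9))) = 520*(-5/(-2 + 9)) = 520*(-5/7) = -2600/7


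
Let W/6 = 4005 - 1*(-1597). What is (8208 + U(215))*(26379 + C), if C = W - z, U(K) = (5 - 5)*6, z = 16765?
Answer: 354799008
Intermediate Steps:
U(K) = 0 (U(K) = 0*6 = 0)
W = 33612 (W = 6*(4005 - 1*(-1597)) = 6*(4005 + 1597) = 6*5602 = 33612)
C = 16847 (C = 33612 - 1*16765 = 33612 - 16765 = 16847)
(8208 + U(215))*(26379 + C) = (8208 + 0)*(26379 + 16847) = 8208*43226 = 354799008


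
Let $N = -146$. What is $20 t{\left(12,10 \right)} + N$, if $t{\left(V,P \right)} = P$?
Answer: $54$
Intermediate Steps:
$20 t{\left(12,10 \right)} + N = 20 \cdot 10 - 146 = 200 - 146 = 54$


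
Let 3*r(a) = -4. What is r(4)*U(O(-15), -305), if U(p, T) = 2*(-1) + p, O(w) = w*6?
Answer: 368/3 ≈ 122.67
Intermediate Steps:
O(w) = 6*w
U(p, T) = -2 + p
r(a) = -4/3 (r(a) = (⅓)*(-4) = -4/3)
r(4)*U(O(-15), -305) = -4*(-2 + 6*(-15))/3 = -4*(-2 - 90)/3 = -4/3*(-92) = 368/3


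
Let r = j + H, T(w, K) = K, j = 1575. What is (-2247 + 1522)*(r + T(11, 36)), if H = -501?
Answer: -804750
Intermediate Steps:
r = 1074 (r = 1575 - 501 = 1074)
(-2247 + 1522)*(r + T(11, 36)) = (-2247 + 1522)*(1074 + 36) = -725*1110 = -804750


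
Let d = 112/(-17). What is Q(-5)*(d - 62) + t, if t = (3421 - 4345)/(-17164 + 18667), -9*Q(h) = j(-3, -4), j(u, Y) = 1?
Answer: 179014/25551 ≈ 7.0061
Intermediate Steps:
d = -112/17 (d = 112*(-1/17) = -112/17 ≈ -6.5882)
Q(h) = -⅑ (Q(h) = -⅑*1 = -⅑)
t = -308/501 (t = -924/1503 = -924*1/1503 = -308/501 ≈ -0.61477)
Q(-5)*(d - 62) + t = -(-112/17 - 62)/9 - 308/501 = -⅑*(-1166/17) - 308/501 = 1166/153 - 308/501 = 179014/25551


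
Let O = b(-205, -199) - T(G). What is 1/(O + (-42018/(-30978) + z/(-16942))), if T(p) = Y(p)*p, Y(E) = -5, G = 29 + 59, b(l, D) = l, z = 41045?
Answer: 87471546/20462542801 ≈ 0.0042747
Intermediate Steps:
G = 88
T(p) = -5*p
O = 235 (O = -205 - (-5)*88 = -205 - 1*(-440) = -205 + 440 = 235)
1/(O + (-42018/(-30978) + z/(-16942))) = 1/(235 + (-42018/(-30978) + 41045/(-16942))) = 1/(235 + (-42018*(-1/30978) + 41045*(-1/16942))) = 1/(235 + (7003/5163 - 41045/16942)) = 1/(235 - 93270509/87471546) = 1/(20462542801/87471546) = 87471546/20462542801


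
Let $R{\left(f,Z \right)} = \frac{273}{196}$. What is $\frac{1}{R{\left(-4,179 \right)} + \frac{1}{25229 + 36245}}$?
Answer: $\frac{122948}{171251} \approx 0.71794$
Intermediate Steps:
$R{\left(f,Z \right)} = \frac{39}{28}$ ($R{\left(f,Z \right)} = 273 \cdot \frac{1}{196} = \frac{39}{28}$)
$\frac{1}{R{\left(-4,179 \right)} + \frac{1}{25229 + 36245}} = \frac{1}{\frac{39}{28} + \frac{1}{25229 + 36245}} = \frac{1}{\frac{39}{28} + \frac{1}{61474}} = \frac{1}{\frac{171251}{122948}} = \frac{122948}{171251}$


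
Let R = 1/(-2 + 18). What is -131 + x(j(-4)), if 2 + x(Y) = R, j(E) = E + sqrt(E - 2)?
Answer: -2127/16 ≈ -132.94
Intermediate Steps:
j(E) = E + sqrt(-2 + E)
R = 1/16 ≈ 0.062500
x(Y) = -31/16 (x(Y) = -2 + 1/16 = -31/16)
-131 + x(j(-4)) = -131 - 31/16 = -2127/16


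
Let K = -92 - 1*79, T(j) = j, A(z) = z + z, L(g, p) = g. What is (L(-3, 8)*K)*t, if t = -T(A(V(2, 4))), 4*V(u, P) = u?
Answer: -513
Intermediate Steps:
V(u, P) = u/4
A(z) = 2*z
t = -1 (t = -2*(1/4)*2 = -2/2 = -1*1 = -1)
K = -171 (K = -92 - 79 = -171)
(L(-3, 8)*K)*t = -3*(-171)*(-1) = 513*(-1) = -513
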